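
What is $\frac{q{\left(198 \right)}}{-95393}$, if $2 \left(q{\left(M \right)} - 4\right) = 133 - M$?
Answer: $\frac{57}{190786} \approx 0.00029876$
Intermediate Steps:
$q{\left(M \right)} = \frac{141}{2} - \frac{M}{2}$ ($q{\left(M \right)} = 4 + \frac{133 - M}{2} = 4 - \left(- \frac{133}{2} + \frac{M}{2}\right) = \frac{141}{2} - \frac{M}{2}$)
$\frac{q{\left(198 \right)}}{-95393} = \frac{\frac{141}{2} - 99}{-95393} = \left(\frac{141}{2} - 99\right) \left(- \frac{1}{95393}\right) = \left(- \frac{57}{2}\right) \left(- \frac{1}{95393}\right) = \frac{57}{190786}$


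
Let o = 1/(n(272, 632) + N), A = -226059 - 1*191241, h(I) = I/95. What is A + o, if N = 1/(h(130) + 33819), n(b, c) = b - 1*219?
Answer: -14212039706413/34057130 ≈ -4.1730e+5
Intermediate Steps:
h(I) = I/95 (h(I) = I*(1/95) = I/95)
A = -417300 (A = -226059 - 191241 = -417300)
n(b, c) = -219 + b (n(b, c) = b - 219 = -219 + b)
N = 19/642587 (N = 1/((1/95)*130 + 33819) = 1/(26/19 + 33819) = 1/(642587/19) = 19/642587 ≈ 2.9568e-5)
o = 642587/34057130 (o = 1/((-219 + 272) + 19/642587) = 1/(53 + 19/642587) = 1/(34057130/642587) = 642587/34057130 ≈ 0.018868)
A + o = -417300 + 642587/34057130 = -14212039706413/34057130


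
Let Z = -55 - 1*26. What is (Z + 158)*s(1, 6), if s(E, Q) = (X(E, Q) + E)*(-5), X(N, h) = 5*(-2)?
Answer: 3465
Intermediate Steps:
X(N, h) = -10
s(E, Q) = 50 - 5*E (s(E, Q) = (-10 + E)*(-5) = 50 - 5*E)
Z = -81 (Z = -55 - 26 = -81)
(Z + 158)*s(1, 6) = (-81 + 158)*(50 - 5*1) = 77*(50 - 5) = 77*45 = 3465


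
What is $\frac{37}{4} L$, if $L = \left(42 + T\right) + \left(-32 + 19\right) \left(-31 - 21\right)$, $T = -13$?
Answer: $\frac{26085}{4} \approx 6521.3$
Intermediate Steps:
$L = 705$ ($L = \left(42 - 13\right) + \left(-32 + 19\right) \left(-31 - 21\right) = 29 - -676 = 29 + 676 = 705$)
$\frac{37}{4} L = \frac{37}{4} \cdot 705 = \frac{26085}{4}$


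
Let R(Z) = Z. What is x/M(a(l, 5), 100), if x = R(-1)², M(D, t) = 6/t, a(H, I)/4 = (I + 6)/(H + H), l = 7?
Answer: 50/3 ≈ 16.667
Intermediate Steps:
a(H, I) = 2*(6 + I)/H (a(H, I) = 4*((I + 6)/(H + H)) = 4*((6 + I)/((2*H))) = 4*((6 + I)*(1/(2*H))) = 4*((6 + I)/(2*H)) = 2*(6 + I)/H)
x = 1 (x = (-1)² = 1)
x/M(a(l, 5), 100) = 1/(6/100) = 1/(6*(1/100)) = 1/(3/50) = 1*(50/3) = 50/3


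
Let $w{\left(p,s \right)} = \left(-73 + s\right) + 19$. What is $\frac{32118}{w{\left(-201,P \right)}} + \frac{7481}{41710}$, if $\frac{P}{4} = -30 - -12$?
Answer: $- \frac{223116529}{875910} \approx -254.73$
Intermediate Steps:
$P = -72$ ($P = 4 \left(-30 - -12\right) = 4 \left(-30 + 12\right) = 4 \left(-18\right) = -72$)
$w{\left(p,s \right)} = -54 + s$
$\frac{32118}{w{\left(-201,P \right)}} + \frac{7481}{41710} = \frac{32118}{-54 - 72} + \frac{7481}{41710} = \frac{32118}{-126} + 7481 \cdot \frac{1}{41710} = 32118 \left(- \frac{1}{126}\right) + \frac{7481}{41710} = - \frac{5353}{21} + \frac{7481}{41710} = - \frac{223116529}{875910}$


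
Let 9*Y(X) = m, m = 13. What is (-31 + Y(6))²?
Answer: 70756/81 ≈ 873.53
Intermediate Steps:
Y(X) = 13/9 (Y(X) = (⅑)*13 = 13/9)
(-31 + Y(6))² = (-31 + 13/9)² = (-266/9)² = 70756/81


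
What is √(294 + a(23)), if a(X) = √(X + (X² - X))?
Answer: √317 ≈ 17.805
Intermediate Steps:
a(X) = √(X²)
√(294 + a(23)) = √(294 + √(23²)) = √(294 + √529) = √(294 + 23) = √317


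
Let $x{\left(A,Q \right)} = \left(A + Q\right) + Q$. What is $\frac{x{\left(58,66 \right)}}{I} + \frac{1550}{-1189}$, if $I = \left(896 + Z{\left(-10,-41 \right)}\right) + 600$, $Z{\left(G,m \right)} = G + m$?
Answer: $- \frac{402768}{343621} \approx -1.1721$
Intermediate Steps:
$I = 1445$ ($I = \left(896 - 51\right) + 600 = 845 + 600 = 1445$)
$x{\left(A,Q \right)} = A + 2 Q$
$\frac{x{\left(58,66 \right)}}{I} + \frac{1550}{-1189} = \frac{58 + 2 \cdot 66}{1445} + \frac{1550}{-1189} = \left(58 + 132\right) \frac{1}{1445} + 1550 \left(- \frac{1}{1189}\right) = 190 \cdot \frac{1}{1445} - \frac{1550}{1189} = \frac{38}{289} - \frac{1550}{1189} = - \frac{402768}{343621}$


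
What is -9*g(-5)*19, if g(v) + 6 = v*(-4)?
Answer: -2394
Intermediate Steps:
g(v) = -6 - 4*v (g(v) = -6 + v*(-4) = -6 - 4*v)
-9*g(-5)*19 = -9*(-6 - 4*(-5))*19 = -9*(-6 + 20)*19 = -9*14*19 = -126*19 = -2394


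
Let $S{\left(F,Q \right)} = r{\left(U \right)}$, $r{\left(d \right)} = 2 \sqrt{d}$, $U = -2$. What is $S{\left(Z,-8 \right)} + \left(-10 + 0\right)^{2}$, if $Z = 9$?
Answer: $100 + 2 i \sqrt{2} \approx 100.0 + 2.8284 i$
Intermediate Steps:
$S{\left(F,Q \right)} = 2 i \sqrt{2}$ ($S{\left(F,Q \right)} = 2 \sqrt{-2} = 2 i \sqrt{2}$)
$S{\left(Z,-8 \right)} + \left(-10 + 0\right)^{2} = 2 i \sqrt{2} + \left(-10 + 0\right)^{2} = 2 i \sqrt{2} + \left(-10\right)^{2} = 2 i \sqrt{2} + 100 = 100 + 2 i \sqrt{2}$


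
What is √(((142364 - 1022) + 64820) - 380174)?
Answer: 2*I*√43503 ≈ 417.15*I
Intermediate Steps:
√(((142364 - 1022) + 64820) - 380174) = √((141342 + 64820) - 380174) = √(206162 - 380174) = √(-174012) = 2*I*√43503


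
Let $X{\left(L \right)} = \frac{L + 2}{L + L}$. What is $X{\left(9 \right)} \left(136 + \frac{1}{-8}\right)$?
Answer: $\frac{11957}{144} \approx 83.035$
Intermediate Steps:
$X{\left(L \right)} = \frac{2 + L}{2 L}$
$X{\left(9 \right)} \left(136 + \frac{1}{-8}\right) = \frac{2 + 9}{2 \cdot 9} \left(136 + \frac{1}{-8}\right) = \frac{1}{2} \cdot \frac{1}{9} \cdot 11 \left(136 - \frac{1}{8}\right) = \frac{11}{18} \cdot \frac{1087}{8} = \frac{11957}{144}$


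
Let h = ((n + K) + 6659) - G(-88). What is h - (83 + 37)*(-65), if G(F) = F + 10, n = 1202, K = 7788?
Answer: 23527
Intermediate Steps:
G(F) = 10 + F
h = 15727 (h = ((1202 + 7788) + 6659) - (10 - 88) = (8990 + 6659) - 1*(-78) = 15649 + 78 = 15727)
h - (83 + 37)*(-65) = 15727 - (83 + 37)*(-65) = 15727 - 120*(-65) = 15727 - 1*(-7800) = 15727 + 7800 = 23527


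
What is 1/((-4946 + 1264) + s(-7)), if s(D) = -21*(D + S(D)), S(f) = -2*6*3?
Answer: -1/2779 ≈ -0.00035984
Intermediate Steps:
S(f) = -36 (S(f) = -12*3 = -36)
s(D) = 756 - 21*D (s(D) = -21*(D - 36) = -21*(-36 + D) = 756 - 21*D)
1/((-4946 + 1264) + s(-7)) = 1/((-4946 + 1264) + (756 - 21*(-7))) = 1/(-3682 + (756 + 147)) = 1/(-3682 + 903) = 1/(-2779) = -1/2779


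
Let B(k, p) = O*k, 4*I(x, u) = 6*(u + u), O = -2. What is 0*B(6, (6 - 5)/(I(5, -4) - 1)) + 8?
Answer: 8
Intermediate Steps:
I(x, u) = 3*u (I(x, u) = (6*(u + u))/4 = (6*(2*u))/4 = (12*u)/4 = 3*u)
B(k, p) = -2*k
0*B(6, (6 - 5)/(I(5, -4) - 1)) + 8 = 0*(-2*6) + 8 = 0*(-12) + 8 = 0 + 8 = 8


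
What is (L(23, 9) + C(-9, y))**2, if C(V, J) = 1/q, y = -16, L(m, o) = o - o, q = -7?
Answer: 1/49 ≈ 0.020408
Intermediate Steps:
L(m, o) = 0
C(V, J) = -1/7 (C(V, J) = 1/(-7) = -1/7)
(L(23, 9) + C(-9, y))**2 = (0 - 1/7)**2 = (-1/7)**2 = 1/49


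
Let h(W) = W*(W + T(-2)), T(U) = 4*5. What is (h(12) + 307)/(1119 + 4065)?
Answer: 691/5184 ≈ 0.13329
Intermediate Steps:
T(U) = 20
h(W) = W*(20 + W) (h(W) = W*(W + 20) = W*(20 + W))
(h(12) + 307)/(1119 + 4065) = (12*(20 + 12) + 307)/(1119 + 4065) = (12*32 + 307)/5184 = (384 + 307)*(1/5184) = 691*(1/5184) = 691/5184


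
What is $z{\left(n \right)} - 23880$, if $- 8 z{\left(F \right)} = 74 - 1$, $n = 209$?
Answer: $- \frac{191113}{8} \approx -23889.0$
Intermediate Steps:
$z{\left(F \right)} = - \frac{73}{8}$ ($z{\left(F \right)} = - \frac{74 - 1}{8} = \left(- \frac{1}{8}\right) 73 = - \frac{73}{8}$)
$z{\left(n \right)} - 23880 = - \frac{73}{8} - 23880 = - \frac{191113}{8}$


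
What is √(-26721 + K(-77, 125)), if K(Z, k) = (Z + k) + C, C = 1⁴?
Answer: 4*I*√1667 ≈ 163.32*I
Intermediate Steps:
C = 1
K(Z, k) = 1 + Z + k (K(Z, k) = (Z + k) + 1 = 1 + Z + k)
√(-26721 + K(-77, 125)) = √(-26721 + (1 - 77 + 125)) = √(-26721 + 49) = √(-26672) = 4*I*√1667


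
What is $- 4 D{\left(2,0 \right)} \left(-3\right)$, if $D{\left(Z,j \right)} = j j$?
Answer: $0$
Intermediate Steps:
$D{\left(Z,j \right)} = j^{2}$
$- 4 D{\left(2,0 \right)} \left(-3\right) = - 4 \cdot 0^{2} \left(-3\right) = \left(-4\right) 0 \left(-3\right) = 0 \left(-3\right) = 0$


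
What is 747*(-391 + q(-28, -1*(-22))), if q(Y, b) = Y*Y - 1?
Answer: 292824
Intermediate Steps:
q(Y, b) = -1 + Y² (q(Y, b) = Y² - 1 = -1 + Y²)
747*(-391 + q(-28, -1*(-22))) = 747*(-391 + (-1 + (-28)²)) = 747*(-391 + (-1 + 784)) = 747*(-391 + 783) = 747*392 = 292824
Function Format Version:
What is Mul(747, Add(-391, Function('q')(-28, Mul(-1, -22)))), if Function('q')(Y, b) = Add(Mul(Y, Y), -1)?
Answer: 292824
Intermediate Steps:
Function('q')(Y, b) = Add(-1, Pow(Y, 2)) (Function('q')(Y, b) = Add(Pow(Y, 2), -1) = Add(-1, Pow(Y, 2)))
Mul(747, Add(-391, Function('q')(-28, Mul(-1, -22)))) = Mul(747, Add(-391, Add(-1, Pow(-28, 2)))) = Mul(747, Add(-391, Add(-1, 784))) = Mul(747, Add(-391, 783)) = Mul(747, 392) = 292824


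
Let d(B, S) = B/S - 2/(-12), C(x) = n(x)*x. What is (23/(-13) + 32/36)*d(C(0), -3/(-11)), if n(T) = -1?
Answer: -103/702 ≈ -0.14672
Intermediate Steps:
C(x) = -x
d(B, S) = 1/6 + B/S (d(B, S) = B/S - 2*(-1/12) = B/S + 1/6 = 1/6 + B/S)
(23/(-13) + 32/36)*d(C(0), -3/(-11)) = (23/(-13) + 32/36)*((-1*0 + (-3/(-11))/6)/((-3/(-11)))) = (23*(-1/13) + 32*(1/36))*((0 + (-3*(-1/11))/6)/((-3*(-1/11)))) = (-23/13 + 8/9)*((0 + (1/6)*(3/11))/(3/11)) = -1133*(0 + 1/22)/351 = -1133/(351*22) = -103/117*1/6 = -103/702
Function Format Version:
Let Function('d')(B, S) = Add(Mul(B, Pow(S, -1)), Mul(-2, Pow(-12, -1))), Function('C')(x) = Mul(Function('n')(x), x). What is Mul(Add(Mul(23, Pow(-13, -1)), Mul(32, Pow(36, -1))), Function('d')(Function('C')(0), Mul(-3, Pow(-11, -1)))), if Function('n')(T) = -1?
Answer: Rational(-103, 702) ≈ -0.14672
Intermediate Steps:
Function('C')(x) = Mul(-1, x)
Function('d')(B, S) = Add(Rational(1, 6), Mul(B, Pow(S, -1))) (Function('d')(B, S) = Add(Mul(B, Pow(S, -1)), Mul(-2, Rational(-1, 12))) = Add(Mul(B, Pow(S, -1)), Rational(1, 6)) = Add(Rational(1, 6), Mul(B, Pow(S, -1))))
Mul(Add(Mul(23, Pow(-13, -1)), Mul(32, Pow(36, -1))), Function('d')(Function('C')(0), Mul(-3, Pow(-11, -1)))) = Mul(Add(Mul(23, Pow(-13, -1)), Mul(32, Pow(36, -1))), Mul(Pow(Mul(-3, Pow(-11, -1)), -1), Add(Mul(-1, 0), Mul(Rational(1, 6), Mul(-3, Pow(-11, -1)))))) = Mul(Add(Mul(23, Rational(-1, 13)), Mul(32, Rational(1, 36))), Mul(Pow(Mul(-3, Rational(-1, 11)), -1), Add(0, Mul(Rational(1, 6), Mul(-3, Rational(-1, 11)))))) = Mul(Add(Rational(-23, 13), Rational(8, 9)), Mul(Pow(Rational(3, 11), -1), Add(0, Mul(Rational(1, 6), Rational(3, 11))))) = Mul(Rational(-103, 117), Mul(Rational(11, 3), Add(0, Rational(1, 22)))) = Mul(Rational(-103, 117), Mul(Rational(11, 3), Rational(1, 22))) = Mul(Rational(-103, 117), Rational(1, 6)) = Rational(-103, 702)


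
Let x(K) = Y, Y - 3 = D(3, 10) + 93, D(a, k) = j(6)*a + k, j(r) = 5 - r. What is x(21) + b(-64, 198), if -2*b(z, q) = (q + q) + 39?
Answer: -229/2 ≈ -114.50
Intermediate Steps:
D(a, k) = k - a (D(a, k) = (5 - 1*6)*a + k = (5 - 6)*a + k = -a + k = k - a)
b(z, q) = -39/2 - q (b(z, q) = -((q + q) + 39)/2 = -(2*q + 39)/2 = -(39 + 2*q)/2 = -39/2 - q)
Y = 103 (Y = 3 + ((10 - 1*3) + 93) = 3 + ((10 - 3) + 93) = 3 + (7 + 93) = 3 + 100 = 103)
x(K) = 103
x(21) + b(-64, 198) = 103 + (-39/2 - 1*198) = 103 + (-39/2 - 198) = 103 - 435/2 = -229/2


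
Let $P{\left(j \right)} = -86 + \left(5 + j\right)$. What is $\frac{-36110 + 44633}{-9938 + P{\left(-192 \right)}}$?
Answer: $- \frac{8523}{10211} \approx -0.83469$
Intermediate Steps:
$P{\left(j \right)} = -81 + j$
$\frac{-36110 + 44633}{-9938 + P{\left(-192 \right)}} = \frac{-36110 + 44633}{-9938 - 273} = \frac{8523}{-9938 - 273} = \frac{8523}{-10211} = 8523 \left(- \frac{1}{10211}\right) = - \frac{8523}{10211}$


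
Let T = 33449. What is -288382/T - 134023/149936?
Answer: -47721778879/5015209264 ≈ -9.5154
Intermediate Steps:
-288382/T - 134023/149936 = -288382/33449 - 134023/149936 = -47721778879/5015209264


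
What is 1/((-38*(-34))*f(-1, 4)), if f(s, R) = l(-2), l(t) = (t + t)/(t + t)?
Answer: 1/1292 ≈ 0.00077399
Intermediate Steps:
l(t) = 1 (l(t) = (2*t)/((2*t)) = (2*t)*(1/(2*t)) = 1)
f(s, R) = 1
1/((-38*(-34))*f(-1, 4)) = 1/(-38*(-34)*1) = 1/(1292*1) = 1/1292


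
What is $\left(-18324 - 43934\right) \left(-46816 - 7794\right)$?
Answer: $3399909380$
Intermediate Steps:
$\left(-18324 - 43934\right) \left(-46816 - 7794\right) = \left(-62258\right) \left(-54610\right) = 3399909380$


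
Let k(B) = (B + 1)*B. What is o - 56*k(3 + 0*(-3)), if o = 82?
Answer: -590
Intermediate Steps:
k(B) = B*(1 + B) (k(B) = (1 + B)*B = B*(1 + B))
o - 56*k(3 + 0*(-3)) = 82 - 56*(3 + 0*(-3))*(1 + (3 + 0*(-3))) = 82 - 56*(3 + 0)*(1 + (3 + 0)) = 82 - 168*(1 + 3) = 82 - 168*4 = 82 - 56*12 = 82 - 672 = -590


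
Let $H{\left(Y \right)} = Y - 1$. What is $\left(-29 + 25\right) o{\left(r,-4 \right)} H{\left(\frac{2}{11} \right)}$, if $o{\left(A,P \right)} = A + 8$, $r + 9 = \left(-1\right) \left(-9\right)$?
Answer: $\frac{288}{11} \approx 26.182$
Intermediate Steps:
$r = 0$ ($r = -9 - -9 = -9 + 9 = 0$)
$o{\left(A,P \right)} = 8 + A$
$H{\left(Y \right)} = -1 + Y$
$\left(-29 + 25\right) o{\left(r,-4 \right)} H{\left(\frac{2}{11} \right)} = \left(-29 + 25\right) \left(8 + 0\right) \left(-1 + \frac{2}{11}\right) = \left(-4\right) 8 \left(-1 + 2 \cdot \frac{1}{11}\right) = - 32 \left(-1 + \frac{2}{11}\right) = \left(-32\right) \left(- \frac{9}{11}\right) = \frac{288}{11}$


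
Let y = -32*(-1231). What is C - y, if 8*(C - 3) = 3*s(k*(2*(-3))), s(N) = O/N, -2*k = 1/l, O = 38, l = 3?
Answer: -157499/4 ≈ -39375.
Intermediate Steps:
k = -⅙ (k = -½/3 = -½*⅓ = -⅙ ≈ -0.16667)
y = 39392
s(N) = 38/N
C = 69/4 (C = 3 + (3*(38/((-(-3)/3))))/8 = 3 + (3*(38/((-⅙*(-6)))))/8 = 3 + (3*(38/1))/8 = 3 + (3*(38*1))/8 = 3 + (3*38)/8 = 3 + (⅛)*114 = 3 + 57/4 = 69/4 ≈ 17.250)
C - y = 69/4 - 1*39392 = 69/4 - 39392 = -157499/4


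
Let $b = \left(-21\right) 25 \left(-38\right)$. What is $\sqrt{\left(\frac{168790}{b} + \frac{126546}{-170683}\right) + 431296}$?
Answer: $\frac{\sqrt{94535269455760613655}}{14804895} \approx 656.74$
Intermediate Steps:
$b = 19950$ ($b = \left(-525\right) \left(-38\right) = 19950$)
$\sqrt{\left(\frac{168790}{b} + \frac{126546}{-170683}\right) + 431296} = \sqrt{\left(\frac{168790}{19950} + \frac{126546}{-170683}\right) + 431296} = \sqrt{\left(168790 \cdot \frac{1}{19950} + 126546 \left(- \frac{1}{170683}\right)\right) + 431296} = \sqrt{\left(\frac{16879}{1995} - \frac{5502}{7421}\right) + 431296} = \sqrt{\frac{114282569}{14804895} + 431296} = \sqrt{\frac{6385406276489}{14804895}} = \frac{\sqrt{94535269455760613655}}{14804895}$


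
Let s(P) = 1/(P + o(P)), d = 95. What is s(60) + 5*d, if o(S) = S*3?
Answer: 114001/240 ≈ 475.00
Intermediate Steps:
o(S) = 3*S
s(P) = 1/(4*P) (s(P) = 1/(P + 3*P) = 1/(4*P))
s(60) + 5*d = (¼)/60 + 5*95 = (¼)*(1/60) + 475 = 1/240 + 475 = 114001/240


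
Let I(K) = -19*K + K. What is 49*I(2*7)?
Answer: -12348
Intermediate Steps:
I(K) = -18*K
49*I(2*7) = 49*(-36*7) = 49*(-18*14) = 49*(-252) = -12348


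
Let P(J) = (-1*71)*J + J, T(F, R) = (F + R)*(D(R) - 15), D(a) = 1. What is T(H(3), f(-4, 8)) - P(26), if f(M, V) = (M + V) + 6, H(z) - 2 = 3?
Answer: 1610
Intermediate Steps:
H(z) = 5 (H(z) = 2 + 3 = 5)
f(M, V) = 6 + M + V
T(F, R) = -14*F - 14*R (T(F, R) = (F + R)*(1 - 15) = (F + R)*(-14) = -14*F - 14*R)
P(J) = -70*J (P(J) = -71*J + J = -70*J)
T(H(3), f(-4, 8)) - P(26) = (-14*5 - 14*(6 - 4 + 8)) - (-70)*26 = (-70 - 14*10) - 1*(-1820) = (-70 - 140) + 1820 = -210 + 1820 = 1610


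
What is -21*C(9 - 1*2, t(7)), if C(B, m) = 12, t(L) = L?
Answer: -252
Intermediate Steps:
-21*C(9 - 1*2, t(7)) = -21*12 = -252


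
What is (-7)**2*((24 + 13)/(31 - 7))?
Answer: 1813/24 ≈ 75.542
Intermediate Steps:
(-7)**2*((24 + 13)/(31 - 7)) = 49*(37/24) = 1813/24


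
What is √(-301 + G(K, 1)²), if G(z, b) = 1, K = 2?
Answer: 10*I*√3 ≈ 17.32*I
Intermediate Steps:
√(-301 + G(K, 1)²) = √(-301 + 1²) = √(-301 + 1) = √(-300) = 10*I*√3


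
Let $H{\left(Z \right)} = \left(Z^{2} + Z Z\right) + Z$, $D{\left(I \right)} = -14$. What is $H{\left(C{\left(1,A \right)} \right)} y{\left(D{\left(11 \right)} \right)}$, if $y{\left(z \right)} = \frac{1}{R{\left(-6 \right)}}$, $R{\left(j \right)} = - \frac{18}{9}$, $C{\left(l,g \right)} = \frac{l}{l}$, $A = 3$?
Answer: $- \frac{3}{2} \approx -1.5$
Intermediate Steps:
$C{\left(l,g \right)} = 1$
$R{\left(j \right)} = -2$ ($R{\left(j \right)} = \left(-18\right) \frac{1}{9} = -2$)
$H{\left(Z \right)} = Z + 2 Z^{2}$ ($H{\left(Z \right)} = \left(Z^{2} + Z^{2}\right) + Z = 2 Z^{2} + Z = Z + 2 Z^{2}$)
$y{\left(z \right)} = - \frac{1}{2}$ ($y{\left(z \right)} = \frac{1}{-2} = - \frac{1}{2}$)
$H{\left(C{\left(1,A \right)} \right)} y{\left(D{\left(11 \right)} \right)} = 1 \left(1 + 2 \cdot 1\right) \left(- \frac{1}{2}\right) = 1 \left(1 + 2\right) \left(- \frac{1}{2}\right) = 1 \cdot 3 \left(- \frac{1}{2}\right) = 3 \left(- \frac{1}{2}\right) = - \frac{3}{2}$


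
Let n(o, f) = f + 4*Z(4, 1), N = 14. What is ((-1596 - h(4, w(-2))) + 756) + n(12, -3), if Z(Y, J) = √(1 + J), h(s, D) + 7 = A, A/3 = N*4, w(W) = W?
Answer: -1004 + 4*√2 ≈ -998.34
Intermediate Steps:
A = 168 (A = 3*(14*4) = 3*56 = 168)
h(s, D) = 161 (h(s, D) = -7 + 168 = 161)
n(o, f) = f + 4*√2 (n(o, f) = f + 4*√(1 + 1) = f + 4*√2)
((-1596 - h(4, w(-2))) + 756) + n(12, -3) = ((-1596 - 1*161) + 756) + (-3 + 4*√2) = ((-1596 - 161) + 756) + (-3 + 4*√2) = (-1757 + 756) + (-3 + 4*√2) = -1001 + (-3 + 4*√2) = -1004 + 4*√2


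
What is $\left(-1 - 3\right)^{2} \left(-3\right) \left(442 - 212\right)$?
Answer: $-11040$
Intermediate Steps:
$\left(-1 - 3\right)^{2} \left(-3\right) \left(442 - 212\right) = \left(-4\right)^{2} \left(-3\right) 230 = 16 \left(-3\right) 230 = \left(-48\right) 230 = -11040$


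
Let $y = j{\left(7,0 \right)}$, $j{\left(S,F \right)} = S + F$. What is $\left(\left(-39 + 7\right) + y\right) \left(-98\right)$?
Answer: $2450$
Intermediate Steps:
$j{\left(S,F \right)} = F + S$
$y = 7$ ($y = 0 + 7 = 7$)
$\left(\left(-39 + 7\right) + y\right) \left(-98\right) = \left(\left(-39 + 7\right) + 7\right) \left(-98\right) = \left(-32 + 7\right) \left(-98\right) = \left(-25\right) \left(-98\right) = 2450$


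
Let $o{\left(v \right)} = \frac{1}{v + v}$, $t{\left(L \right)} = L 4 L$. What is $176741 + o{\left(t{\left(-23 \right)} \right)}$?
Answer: $\frac{747967913}{4232} \approx 1.7674 \cdot 10^{5}$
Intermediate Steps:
$t{\left(L \right)} = 4 L^{2}$ ($t{\left(L \right)} = 4 L L = 4 L^{2}$)
$o{\left(v \right)} = \frac{1}{2 v}$
$176741 + o{\left(t{\left(-23 \right)} \right)} = 176741 + \frac{1}{2 \cdot 4 \left(-23\right)^{2}} = 176741 + \frac{1}{2 \cdot 4 \cdot 529} = 176741 + \frac{1}{2 \cdot 2116} = 176741 + \frac{1}{2} \cdot \frac{1}{2116} = 176741 + \frac{1}{4232} = \frac{747967913}{4232}$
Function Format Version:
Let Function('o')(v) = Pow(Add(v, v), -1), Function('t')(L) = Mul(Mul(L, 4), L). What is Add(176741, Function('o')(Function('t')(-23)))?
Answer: Rational(747967913, 4232) ≈ 1.7674e+5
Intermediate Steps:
Function('t')(L) = Mul(4, Pow(L, 2)) (Function('t')(L) = Mul(Mul(4, L), L) = Mul(4, Pow(L, 2)))
Function('o')(v) = Mul(Rational(1, 2), Pow(v, -1)) (Function('o')(v) = Pow(Mul(2, v), -1) = Mul(Rational(1, 2), Pow(v, -1)))
Add(176741, Function('o')(Function('t')(-23))) = Add(176741, Mul(Rational(1, 2), Pow(Mul(4, Pow(-23, 2)), -1))) = Add(176741, Mul(Rational(1, 2), Pow(Mul(4, 529), -1))) = Add(176741, Mul(Rational(1, 2), Pow(2116, -1))) = Add(176741, Mul(Rational(1, 2), Rational(1, 2116))) = Add(176741, Rational(1, 4232)) = Rational(747967913, 4232)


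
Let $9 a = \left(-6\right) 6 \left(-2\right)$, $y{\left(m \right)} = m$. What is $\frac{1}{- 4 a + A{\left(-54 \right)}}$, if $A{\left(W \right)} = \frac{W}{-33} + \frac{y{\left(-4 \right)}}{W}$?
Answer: $- \frac{297}{8996} \approx -0.033015$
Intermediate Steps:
$a = 8$ ($a = \frac{\left(-6\right) 6 \left(-2\right)}{9} = \frac{\left(-36\right) \left(-2\right)}{9} = \frac{1}{9} \cdot 72 = 8$)
$A{\left(W \right)} = - \frac{4}{W} - \frac{W}{33}$ ($A{\left(W \right)} = \frac{W}{-33} - \frac{4}{W} = W \left(- \frac{1}{33}\right) - \frac{4}{W} = - \frac{W}{33} - \frac{4}{W} = - \frac{4}{W} - \frac{W}{33}$)
$\frac{1}{- 4 a + A{\left(-54 \right)}} = \frac{1}{\left(-4\right) 8 - \left(- \frac{18}{11} + \frac{4}{-54}\right)} = \frac{1}{-32 + \left(\left(-4\right) \left(- \frac{1}{54}\right) + \frac{18}{11}\right)} = \frac{1}{-32 + \left(\frac{2}{27} + \frac{18}{11}\right)} = \frac{1}{-32 + \frac{508}{297}} = \frac{1}{- \frac{8996}{297}} = - \frac{297}{8996}$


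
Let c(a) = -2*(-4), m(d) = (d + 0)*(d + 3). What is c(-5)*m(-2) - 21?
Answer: -37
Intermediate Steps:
m(d) = d*(3 + d)
c(a) = 8
c(-5)*m(-2) - 21 = 8*(-2*(3 - 2)) - 21 = 8*(-2*1) - 21 = 8*(-2) - 21 = -16 - 21 = -37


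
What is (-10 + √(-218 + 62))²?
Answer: 4*(5 - I*√39)² ≈ -56.0 - 249.8*I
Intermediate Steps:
(-10 + √(-218 + 62))² = (-10 + √(-156))² = (-10 + 2*I*√39)²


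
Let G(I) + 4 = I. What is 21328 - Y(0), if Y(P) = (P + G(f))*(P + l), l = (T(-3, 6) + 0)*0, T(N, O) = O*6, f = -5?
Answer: 21328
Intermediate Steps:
G(I) = -4 + I
T(N, O) = 6*O
l = 0 (l = (6*6 + 0)*0 = (36 + 0)*0 = 36*0 = 0)
Y(P) = P*(-9 + P) (Y(P) = (P + (-4 - 5))*(P + 0) = (P - 9)*P = (-9 + P)*P = P*(-9 + P))
21328 - Y(0) = 21328 - 0*(-9 + 0) = 21328 - 0*(-9) = 21328 - 1*0 = 21328 + 0 = 21328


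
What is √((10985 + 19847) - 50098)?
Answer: 13*I*√114 ≈ 138.8*I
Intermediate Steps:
√((10985 + 19847) - 50098) = √(30832 - 50098) = √(-19266) = 13*I*√114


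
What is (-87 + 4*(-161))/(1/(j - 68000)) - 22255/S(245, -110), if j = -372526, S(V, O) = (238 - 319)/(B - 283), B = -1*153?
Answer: 26074281806/81 ≈ 3.2190e+8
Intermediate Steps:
B = -153
S(V, O) = 81/436 (S(V, O) = (238 - 319)/(-153 - 283) = -81/(-436) = -81*(-1/436) = 81/436)
(-87 + 4*(-161))/(1/(j - 68000)) - 22255/S(245, -110) = (-87 + 4*(-161))/(1/(-372526 - 68000)) - 22255/81/436 = (-87 - 644)/(1/(-440526)) - 22255*436/81 = -731/(-1/440526) - 9703180/81 = -731*(-440526) - 9703180/81 = 322024506 - 9703180/81 = 26074281806/81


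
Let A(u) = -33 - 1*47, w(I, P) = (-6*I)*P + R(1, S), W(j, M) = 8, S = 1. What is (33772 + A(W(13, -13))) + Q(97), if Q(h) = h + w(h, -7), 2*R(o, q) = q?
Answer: 75727/2 ≈ 37864.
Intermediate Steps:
R(o, q) = q/2
w(I, P) = ½ - 6*I*P (w(I, P) = (-6*I)*P + (½)*1 = -6*I*P + ½ = ½ - 6*I*P)
Q(h) = ½ + 43*h (Q(h) = h + (½ - 6*h*(-7)) = h + (½ + 42*h) = ½ + 43*h)
A(u) = -80 (A(u) = -33 - 47 = -80)
(33772 + A(W(13, -13))) + Q(97) = (33772 - 80) + (½ + 43*97) = 33692 + (½ + 4171) = 33692 + 8343/2 = 75727/2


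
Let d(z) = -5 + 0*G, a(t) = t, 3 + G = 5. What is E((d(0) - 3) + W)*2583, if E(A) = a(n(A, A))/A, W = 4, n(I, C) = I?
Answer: 2583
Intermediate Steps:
G = 2 (G = -3 + 5 = 2)
d(z) = -5 (d(z) = -5 + 0*2 = -5 + 0 = -5)
E(A) = 1 (E(A) = A/A = 1)
E((d(0) - 3) + W)*2583 = 1*2583 = 2583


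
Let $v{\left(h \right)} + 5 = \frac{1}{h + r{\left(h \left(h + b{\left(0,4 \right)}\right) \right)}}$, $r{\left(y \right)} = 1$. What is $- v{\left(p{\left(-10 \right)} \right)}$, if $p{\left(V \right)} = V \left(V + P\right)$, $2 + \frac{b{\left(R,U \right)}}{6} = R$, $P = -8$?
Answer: $\frac{904}{181} \approx 4.9945$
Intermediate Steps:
$b{\left(R,U \right)} = -12 + 6 R$
$p{\left(V \right)} = V \left(-8 + V\right)$ ($p{\left(V \right)} = V \left(V - 8\right) = V \left(-8 + V\right)$)
$v{\left(h \right)} = -5 + \frac{1}{1 + h}$ ($v{\left(h \right)} = -5 + \frac{1}{h + 1} = -5 + \frac{1}{1 + h}$)
$- v{\left(p{\left(-10 \right)} \right)} = - \frac{-4 - 5 \left(- 10 \left(-8 - 10\right)\right)}{1 - 10 \left(-8 - 10\right)} = - \frac{-4 - 5 \left(\left(-10\right) \left(-18\right)\right)}{1 - -180} = - \frac{-4 - 900}{1 + 180} = - \frac{-4 - 900}{181} = - \frac{-904}{181} = \left(-1\right) \left(- \frac{904}{181}\right) = \frac{904}{181}$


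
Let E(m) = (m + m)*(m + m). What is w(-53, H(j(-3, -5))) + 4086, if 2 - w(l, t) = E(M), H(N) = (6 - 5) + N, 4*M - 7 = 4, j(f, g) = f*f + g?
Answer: 16231/4 ≈ 4057.8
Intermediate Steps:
j(f, g) = g + f**2 (j(f, g) = f**2 + g = g + f**2)
M = 11/4 (M = 7/4 + (1/4)*4 = 7/4 + 1 = 11/4 ≈ 2.7500)
H(N) = 1 + N
E(m) = 4*m**2 (E(m) = (2*m)*(2*m) = 4*m**2)
w(l, t) = -113/4 (w(l, t) = 2 - 4*(11/4)**2 = 2 - 4*121/16 = 2 - 1*121/4 = 2 - 121/4 = -113/4)
w(-53, H(j(-3, -5))) + 4086 = -113/4 + 4086 = 16231/4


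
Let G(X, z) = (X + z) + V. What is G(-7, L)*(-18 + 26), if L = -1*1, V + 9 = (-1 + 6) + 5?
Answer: -56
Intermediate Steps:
V = 1 (V = -9 + ((-1 + 6) + 5) = -9 + (5 + 5) = -9 + 10 = 1)
L = -1
G(X, z) = 1 + X + z (G(X, z) = (X + z) + 1 = 1 + X + z)
G(-7, L)*(-18 + 26) = (1 - 7 - 1)*(-18 + 26) = -7*8 = -56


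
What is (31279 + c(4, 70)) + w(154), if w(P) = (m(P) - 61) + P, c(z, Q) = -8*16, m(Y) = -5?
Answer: 31239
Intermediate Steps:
c(z, Q) = -128
w(P) = -66 + P (w(P) = (-5 - 61) + P = -66 + P)
(31279 + c(4, 70)) + w(154) = (31279 - 128) + (-66 + 154) = 31151 + 88 = 31239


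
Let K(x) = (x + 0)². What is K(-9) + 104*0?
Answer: 81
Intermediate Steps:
K(x) = x²
K(-9) + 104*0 = (-9)² + 104*0 = 81 + 0 = 81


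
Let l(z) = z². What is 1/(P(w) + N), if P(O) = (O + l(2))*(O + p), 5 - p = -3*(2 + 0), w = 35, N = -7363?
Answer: -1/5569 ≈ -0.00017957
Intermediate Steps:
p = 11 (p = 5 - (-3)*(2 + 0) = 5 - (-3)*2 = 5 - 1*(-6) = 5 + 6 = 11)
P(O) = (4 + O)*(11 + O) (P(O) = (O + 2²)*(O + 11) = (O + 4)*(11 + O) = (4 + O)*(11 + O))
1/(P(w) + N) = 1/((44 + 35² + 15*35) - 7363) = 1/((44 + 1225 + 525) - 7363) = 1/(1794 - 7363) = 1/(-5569) = -1/5569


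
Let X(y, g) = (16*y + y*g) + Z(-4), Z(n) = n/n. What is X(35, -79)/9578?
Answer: -1102/4789 ≈ -0.23011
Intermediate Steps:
Z(n) = 1
X(y, g) = 1 + 16*y + g*y (X(y, g) = (16*y + y*g) + 1 = (16*y + g*y) + 1 = 1 + 16*y + g*y)
X(35, -79)/9578 = (1 + 16*35 - 79*35)/9578 = (1 + 560 - 2765)*(1/9578) = -2204*1/9578 = -1102/4789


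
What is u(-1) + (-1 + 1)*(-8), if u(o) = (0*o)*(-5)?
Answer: 0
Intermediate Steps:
u(o) = 0 (u(o) = 0*(-5) = 0)
u(-1) + (-1 + 1)*(-8) = 0 + (-1 + 1)*(-8) = 0 + 0*(-8) = 0 + 0 = 0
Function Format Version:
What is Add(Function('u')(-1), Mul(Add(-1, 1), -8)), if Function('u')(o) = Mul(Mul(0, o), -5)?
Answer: 0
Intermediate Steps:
Function('u')(o) = 0 (Function('u')(o) = Mul(0, -5) = 0)
Add(Function('u')(-1), Mul(Add(-1, 1), -8)) = Add(0, Mul(Add(-1, 1), -8)) = Add(0, Mul(0, -8)) = Add(0, 0) = 0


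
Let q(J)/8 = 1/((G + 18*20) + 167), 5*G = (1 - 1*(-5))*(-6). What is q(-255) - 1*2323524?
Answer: -6038838836/2599 ≈ -2.3235e+6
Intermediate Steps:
G = -36/5 (G = ((1 - 1*(-5))*(-6))/5 = ((1 + 5)*(-6))/5 = (6*(-6))/5 = (⅕)*(-36) = -36/5 ≈ -7.2000)
q(J) = 40/2599 (q(J) = 8/((-36/5 + 18*20) + 167) = 8/((-36/5 + 360) + 167) = 8/(1764/5 + 167) = 8/(2599/5) = 8*(5/2599) = 40/2599)
q(-255) - 1*2323524 = 40/2599 - 1*2323524 = 40/2599 - 2323524 = -6038838836/2599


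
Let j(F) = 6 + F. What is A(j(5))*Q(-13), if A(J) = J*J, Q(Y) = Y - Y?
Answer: 0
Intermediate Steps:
Q(Y) = 0
A(J) = J²
A(j(5))*Q(-13) = (6 + 5)²*0 = 11²*0 = 121*0 = 0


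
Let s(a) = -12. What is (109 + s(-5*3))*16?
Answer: 1552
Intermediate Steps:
(109 + s(-5*3))*16 = (109 - 12)*16 = 97*16 = 1552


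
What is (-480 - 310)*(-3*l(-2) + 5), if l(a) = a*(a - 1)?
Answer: 10270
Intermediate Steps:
l(a) = a*(-1 + a)
(-480 - 310)*(-3*l(-2) + 5) = (-480 - 310)*(-(-6)*(-1 - 2) + 5) = -790*(-(-6)*(-3) + 5) = -790*(-3*6 + 5) = -790*(-18 + 5) = -790*(-13) = 10270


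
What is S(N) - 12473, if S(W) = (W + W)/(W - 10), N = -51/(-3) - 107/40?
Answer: -2156683/173 ≈ -12466.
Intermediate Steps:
N = 573/40 (N = -51*(-⅓) - 107*1/40 = 17 - 107/40 = 573/40 ≈ 14.325)
S(W) = 2*W/(-10 + W) (S(W) = (2*W)/(-10 + W) = 2*W/(-10 + W))
S(N) - 12473 = 2*(573/40)/(-10 + 573/40) - 12473 = 2*(573/40)/(173/40) - 12473 = 2*(573/40)*(40/173) - 12473 = 1146/173 - 12473 = -2156683/173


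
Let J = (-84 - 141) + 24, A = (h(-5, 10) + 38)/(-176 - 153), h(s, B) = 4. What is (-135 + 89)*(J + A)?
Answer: 434838/47 ≈ 9251.9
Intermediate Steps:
A = -6/47 (A = (4 + 38)/(-176 - 153) = 42/(-329) = 42*(-1/329) = -6/47 ≈ -0.12766)
J = -201 (J = -225 + 24 = -201)
(-135 + 89)*(J + A) = (-135 + 89)*(-201 - 6/47) = -46*(-9453/47) = 434838/47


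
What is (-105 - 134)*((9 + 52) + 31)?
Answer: -21988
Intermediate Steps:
(-105 - 134)*((9 + 52) + 31) = -239*(61 + 31) = -239*92 = -21988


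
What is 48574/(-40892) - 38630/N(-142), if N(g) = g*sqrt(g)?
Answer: -24287/20446 - 19315*I*sqrt(142)/10082 ≈ -1.1879 - 22.829*I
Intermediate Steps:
N(g) = g**(3/2)
48574/(-40892) - 38630/N(-142) = 48574/(-40892) - 38630*I*sqrt(142)/20164 = 48574*(-1/40892) - 38630*I*sqrt(142)/20164 = -24287/20446 - 19315*I*sqrt(142)/10082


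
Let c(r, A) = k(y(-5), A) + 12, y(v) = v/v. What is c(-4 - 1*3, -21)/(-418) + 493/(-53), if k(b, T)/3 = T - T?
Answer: -103355/11077 ≈ -9.3306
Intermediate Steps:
y(v) = 1
k(b, T) = 0 (k(b, T) = 3*(T - T) = 3*0 = 0)
c(r, A) = 12 (c(r, A) = 0 + 12 = 12)
c(-4 - 1*3, -21)/(-418) + 493/(-53) = 12/(-418) + 493/(-53) = 12*(-1/418) + 493*(-1/53) = -6/209 - 493/53 = -103355/11077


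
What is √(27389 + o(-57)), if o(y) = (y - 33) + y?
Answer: √27242 ≈ 165.05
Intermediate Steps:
o(y) = -33 + 2*y (o(y) = (-33 + y) + y = -33 + 2*y)
√(27389 + o(-57)) = √(27389 + (-33 + 2*(-57))) = √(27389 + (-33 - 114)) = √(27389 - 147) = √27242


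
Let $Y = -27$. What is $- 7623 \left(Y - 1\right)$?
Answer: $213444$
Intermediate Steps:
$- 7623 \left(Y - 1\right) = - 7623 \left(-27 - 1\right) = \left(-7623\right) \left(-28\right) = 213444$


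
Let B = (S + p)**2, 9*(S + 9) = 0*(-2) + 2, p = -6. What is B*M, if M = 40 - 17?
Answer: 406847/81 ≈ 5022.8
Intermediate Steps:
S = -79/9 (S = -9 + (0*(-2) + 2)/9 = -9 + (0 + 2)/9 = -9 + (1/9)*2 = -9 + 2/9 = -79/9 ≈ -8.7778)
M = 23
B = 17689/81 (B = (-79/9 - 6)**2 = (-133/9)**2 = 17689/81 ≈ 218.38)
B*M = (17689/81)*23 = 406847/81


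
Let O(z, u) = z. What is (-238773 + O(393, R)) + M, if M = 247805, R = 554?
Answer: 9425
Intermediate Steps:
(-238773 + O(393, R)) + M = (-238773 + 393) + 247805 = -238380 + 247805 = 9425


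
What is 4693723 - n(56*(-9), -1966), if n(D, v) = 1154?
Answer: 4692569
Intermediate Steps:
4693723 - n(56*(-9), -1966) = 4693723 - 1*1154 = 4693723 - 1154 = 4692569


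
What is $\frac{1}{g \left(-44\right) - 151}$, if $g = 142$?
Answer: $- \frac{1}{6399} \approx -0.00015627$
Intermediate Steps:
$\frac{1}{g \left(-44\right) - 151} = \frac{1}{142 \left(-44\right) - 151} = \frac{1}{-6248 - 151} = \frac{1}{-6399} = - \frac{1}{6399}$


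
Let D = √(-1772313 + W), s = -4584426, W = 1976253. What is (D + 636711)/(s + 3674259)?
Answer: -212237/303389 - 2*√5665/303389 ≈ -0.70005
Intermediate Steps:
D = 6*√5665 (D = √(-1772313 + 1976253) = √203940 = 6*√5665 ≈ 451.60)
(D + 636711)/(s + 3674259) = (6*√5665 + 636711)/(-4584426 + 3674259) = (636711 + 6*√5665)/(-910167) = (636711 + 6*√5665)*(-1/910167) = -212237/303389 - 2*√5665/303389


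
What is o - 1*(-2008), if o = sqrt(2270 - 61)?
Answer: 2055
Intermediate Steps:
o = 47 (o = sqrt(2209) = 47)
o - 1*(-2008) = 47 - 1*(-2008) = 47 + 2008 = 2055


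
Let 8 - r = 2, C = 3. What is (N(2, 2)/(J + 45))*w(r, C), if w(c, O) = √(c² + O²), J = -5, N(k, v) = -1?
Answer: -3*√5/40 ≈ -0.16771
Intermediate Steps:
r = 6 (r = 8 - 1*2 = 8 - 2 = 6)
w(c, O) = √(O² + c²)
(N(2, 2)/(J + 45))*w(r, C) = (-1/(-5 + 45))*√(3² + 6²) = (-1/40)*√(9 + 36) = (-1*1/40)*√45 = -3*√5/40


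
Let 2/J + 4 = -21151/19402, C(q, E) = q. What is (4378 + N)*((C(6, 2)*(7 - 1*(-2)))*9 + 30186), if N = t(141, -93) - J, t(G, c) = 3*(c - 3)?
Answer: 12390356632608/98759 ≈ 1.2546e+8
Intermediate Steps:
t(G, c) = -9 + 3*c (t(G, c) = 3*(-3 + c) = -9 + 3*c)
J = -38804/98759 (J = 2/(-4 - 21151/19402) = 2/(-98759/19402) = 2*(-19402/98759) = -38804/98759 ≈ -0.39292)
N = -28403788/98759 (N = (-9 + 3*(-93)) - 1*(-38804/98759) = (-9 - 279) + 38804/98759 = -288 + 38804/98759 = -28403788/98759 ≈ -287.61)
(4378 + N)*((C(6, 2)*(7 - 1*(-2)))*9 + 30186) = (4378 - 28403788/98759)*((6*(7 - 1*(-2)))*9 + 30186) = 403963114*((6*(7 + 2))*9 + 30186)/98759 = 403963114*((6*9)*9 + 30186)/98759 = 403963114*(54*9 + 30186)/98759 = 403963114*(486 + 30186)/98759 = (403963114/98759)*30672 = 12390356632608/98759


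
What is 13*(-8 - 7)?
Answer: -195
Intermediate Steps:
13*(-8 - 7) = 13*(-15) = -195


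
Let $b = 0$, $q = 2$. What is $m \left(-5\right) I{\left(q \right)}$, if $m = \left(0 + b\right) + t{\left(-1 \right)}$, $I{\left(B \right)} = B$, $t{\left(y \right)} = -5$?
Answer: $50$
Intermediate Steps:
$m = -5$ ($m = \left(0 + 0\right) - 5 = 0 - 5 = -5$)
$m \left(-5\right) I{\left(q \right)} = \left(-5\right) \left(-5\right) 2 = 25 \cdot 2 = 50$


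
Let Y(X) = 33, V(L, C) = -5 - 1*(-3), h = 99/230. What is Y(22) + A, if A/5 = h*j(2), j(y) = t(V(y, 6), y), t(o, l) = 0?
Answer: 33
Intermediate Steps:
h = 99/230 (h = 99*(1/230) = 99/230 ≈ 0.43043)
V(L, C) = -2 (V(L, C) = -5 + 3 = -2)
j(y) = 0
A = 0 (A = 5*((99/230)*0) = 5*0 = 0)
Y(22) + A = 33 + 0 = 33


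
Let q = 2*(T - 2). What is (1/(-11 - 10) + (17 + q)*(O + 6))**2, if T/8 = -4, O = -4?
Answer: 4592449/441 ≈ 10414.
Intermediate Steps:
T = -32 (T = 8*(-4) = -32)
q = -68 (q = 2*(-32 - 2) = 2*(-34) = -68)
(1/(-11 - 10) + (17 + q)*(O + 6))**2 = (1/(-11 - 10) + (17 - 68)*(-4 + 6))**2 = (1/(-21) - 51*2)**2 = (-1/21 - 102)**2 = (-2143/21)**2 = 4592449/441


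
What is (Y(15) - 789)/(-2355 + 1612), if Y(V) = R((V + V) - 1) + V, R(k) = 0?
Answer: 774/743 ≈ 1.0417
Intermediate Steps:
Y(V) = V (Y(V) = 0 + V = V)
(Y(15) - 789)/(-2355 + 1612) = (15 - 789)/(-2355 + 1612) = -774/(-743) = -774*(-1/743) = 774/743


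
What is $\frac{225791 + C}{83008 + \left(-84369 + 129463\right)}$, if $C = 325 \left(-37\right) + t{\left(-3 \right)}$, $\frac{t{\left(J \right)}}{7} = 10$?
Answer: $\frac{106918}{64051} \approx 1.6693$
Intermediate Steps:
$t{\left(J \right)} = 70$ ($t{\left(J \right)} = 7 \cdot 10 = 70$)
$C = -11955$ ($C = 325 \left(-37\right) + 70 = -12025 + 70 = -11955$)
$\frac{225791 + C}{83008 + \left(-84369 + 129463\right)} = \frac{225791 - 11955}{83008 + \left(-84369 + 129463\right)} = \frac{213836}{83008 + 45094} = \frac{213836}{128102} = 213836 \cdot \frac{1}{128102} = \frac{106918}{64051}$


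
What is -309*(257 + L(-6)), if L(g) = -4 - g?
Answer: -80031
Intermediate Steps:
-309*(257 + L(-6)) = -309*(257 + (-4 - 1*(-6))) = -309*(257 + (-4 + 6)) = -309*(257 + 2) = -309*259 = -80031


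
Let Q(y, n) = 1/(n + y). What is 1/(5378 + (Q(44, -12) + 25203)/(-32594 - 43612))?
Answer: 2438592/13113941279 ≈ 0.00018595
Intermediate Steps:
1/(5378 + (Q(44, -12) + 25203)/(-32594 - 43612)) = 1/(5378 + (1/(-12 + 44) + 25203)/(-32594 - 43612)) = 1/(5378 + (1/32 + 25203)/(-76206)) = 1/(5378 + (1/32 + 25203)*(-1/76206)) = 1/(5378 + (806497/32)*(-1/76206)) = 1/(5378 - 806497/2438592) = 1/(13113941279/2438592) = 2438592/13113941279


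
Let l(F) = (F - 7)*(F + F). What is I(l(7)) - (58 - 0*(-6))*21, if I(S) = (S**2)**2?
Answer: -1218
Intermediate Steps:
l(F) = 2*F*(-7 + F) (l(F) = (-7 + F)*(2*F) = 2*F*(-7 + F))
I(S) = S**4
I(l(7)) - (58 - 0*(-6))*21 = (2*7*(-7 + 7))**4 - (58 - 0*(-6))*21 = (2*7*0)**4 - (58 - 1*0)*21 = 0**4 - (58 + 0)*21 = 0 - 58*21 = 0 - 1*1218 = 0 - 1218 = -1218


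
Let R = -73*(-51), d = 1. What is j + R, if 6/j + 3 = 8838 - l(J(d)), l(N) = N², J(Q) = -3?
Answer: 5476534/1471 ≈ 3723.0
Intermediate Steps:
R = 3723
j = 1/1471 (j = 6/(-3 + (8838 - 1*(-3)²)) = 6/(-3 + (8838 - 1*9)) = 6/(-3 + (8838 - 9)) = 6/(-3 + 8829) = 6/8826 = 6*(1/8826) = 1/1471 ≈ 0.00067981)
j + R = 1/1471 + 3723 = 5476534/1471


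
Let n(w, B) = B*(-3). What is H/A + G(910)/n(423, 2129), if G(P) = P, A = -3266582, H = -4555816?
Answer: 13062703586/10431829617 ≈ 1.2522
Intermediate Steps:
n(w, B) = -3*B
H/A + G(910)/n(423, 2129) = -4555816/(-3266582) + 910/((-3*2129)) = -4555816*(-1/3266582) + 910/(-6387) = 2277908/1633291 + 910*(-1/6387) = 2277908/1633291 - 910/6387 = 13062703586/10431829617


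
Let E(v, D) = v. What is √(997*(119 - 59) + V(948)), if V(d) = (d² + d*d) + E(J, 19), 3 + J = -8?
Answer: √1857217 ≈ 1362.8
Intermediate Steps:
J = -11 (J = -3 - 8 = -11)
V(d) = -11 + 2*d² (V(d) = (d² + d*d) - 11 = (d² + d²) - 11 = 2*d² - 11 = -11 + 2*d²)
√(997*(119 - 59) + V(948)) = √(997*(119 - 59) + (-11 + 2*948²)) = √(997*60 + (-11 + 2*898704)) = √(59820 + (-11 + 1797408)) = √(59820 + 1797397) = √1857217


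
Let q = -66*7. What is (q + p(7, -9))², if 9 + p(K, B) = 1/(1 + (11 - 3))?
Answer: 17960644/81 ≈ 2.2174e+5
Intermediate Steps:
p(K, B) = -80/9 (p(K, B) = -9 + 1/(1 + (11 - 3)) = -9 + 1/(1 + 8) = -9 + 1/9 = -9 + ⅑ = -80/9)
q = -462
(q + p(7, -9))² = (-462 - 80/9)² = (-4238/9)² = 17960644/81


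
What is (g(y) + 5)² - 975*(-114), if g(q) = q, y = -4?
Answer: 111151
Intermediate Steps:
(g(y) + 5)² - 975*(-114) = (-4 + 5)² - 975*(-114) = 1² + 111150 = 1 + 111150 = 111151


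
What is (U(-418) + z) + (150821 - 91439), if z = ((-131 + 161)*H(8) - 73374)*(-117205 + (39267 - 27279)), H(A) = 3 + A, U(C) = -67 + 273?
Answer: 7685530136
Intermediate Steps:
U(C) = 206
z = 7685470548 (z = ((-131 + 161)*(3 + 8) - 73374)*(-117205 + (39267 - 27279)) = (30*11 - 73374)*(-117205 + 11988) = (330 - 73374)*(-105217) = -73044*(-105217) = 7685470548)
(U(-418) + z) + (150821 - 91439) = (206 + 7685470548) + (150821 - 91439) = 7685470754 + 59382 = 7685530136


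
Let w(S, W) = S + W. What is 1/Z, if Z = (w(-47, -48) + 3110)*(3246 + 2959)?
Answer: 1/18708075 ≈ 5.3453e-8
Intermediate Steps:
Z = 18708075 (Z = ((-47 - 48) + 3110)*(3246 + 2959) = (-95 + 3110)*6205 = 3015*6205 = 18708075)
1/Z = 1/18708075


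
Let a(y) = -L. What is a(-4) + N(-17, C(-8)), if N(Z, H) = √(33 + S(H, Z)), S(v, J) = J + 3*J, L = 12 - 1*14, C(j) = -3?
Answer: 2 + I*√35 ≈ 2.0 + 5.9161*I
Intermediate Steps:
L = -2 (L = 12 - 14 = -2)
S(v, J) = 4*J
a(y) = 2 (a(y) = -1*(-2) = 2)
N(Z, H) = √(33 + 4*Z)
a(-4) + N(-17, C(-8)) = 2 + √(33 + 4*(-17)) = 2 + √(33 - 68) = 2 + √(-35) = 2 + I*√35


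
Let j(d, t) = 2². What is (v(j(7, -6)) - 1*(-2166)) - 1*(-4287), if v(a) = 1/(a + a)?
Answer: 51625/8 ≈ 6453.1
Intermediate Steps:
j(d, t) = 4
v(a) = 1/(2*a)
(v(j(7, -6)) - 1*(-2166)) - 1*(-4287) = ((½)/4 - 1*(-2166)) - 1*(-4287) = ((½)*(¼) + 2166) + 4287 = (⅛ + 2166) + 4287 = 17329/8 + 4287 = 51625/8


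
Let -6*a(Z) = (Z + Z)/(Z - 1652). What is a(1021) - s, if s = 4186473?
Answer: -7924992368/1893 ≈ -4.1865e+6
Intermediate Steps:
a(Z) = -Z/(3*(-1652 + Z)) (a(Z) = -(Z + Z)/(6*(Z - 1652)) = -2*Z/(6*(-1652 + Z)) = -Z/(3*(-1652 + Z)))
a(1021) - s = -1*1021/(-4956 + 3*1021) - 1*4186473 = -1*1021/(-4956 + 3063) - 4186473 = -1*1021/(-1893) - 4186473 = -1*1021*(-1/1893) - 4186473 = 1021/1893 - 4186473 = -7924992368/1893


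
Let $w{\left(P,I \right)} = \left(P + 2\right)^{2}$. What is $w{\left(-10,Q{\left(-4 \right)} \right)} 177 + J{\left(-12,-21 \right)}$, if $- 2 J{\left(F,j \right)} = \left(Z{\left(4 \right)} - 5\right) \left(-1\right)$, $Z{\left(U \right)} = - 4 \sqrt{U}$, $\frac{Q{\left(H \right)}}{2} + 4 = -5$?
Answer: $\frac{22643}{2} \approx 11322.0$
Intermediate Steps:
$Q{\left(H \right)} = -18$ ($Q{\left(H \right)} = -8 + 2 \left(-5\right) = -8 - 10 = -18$)
$w{\left(P,I \right)} = \left(2 + P\right)^{2}$
$J{\left(F,j \right)} = - \frac{13}{2}$ ($J{\left(F,j \right)} = - \frac{\left(- 4 \sqrt{4} - 5\right) \left(-1\right)}{2} = - \frac{\left(\left(-4\right) 2 - 5\right) \left(-1\right)}{2} = - \frac{\left(-8 - 5\right) \left(-1\right)}{2} = - \frac{\left(-13\right) \left(-1\right)}{2} = \left(- \frac{1}{2}\right) 13 = - \frac{13}{2}$)
$w{\left(-10,Q{\left(-4 \right)} \right)} 177 + J{\left(-12,-21 \right)} = \left(2 - 10\right)^{2} \cdot 177 - \frac{13}{2} = \left(-8\right)^{2} \cdot 177 - \frac{13}{2} = 64 \cdot 177 - \frac{13}{2} = 11328 - \frac{13}{2} = \frac{22643}{2}$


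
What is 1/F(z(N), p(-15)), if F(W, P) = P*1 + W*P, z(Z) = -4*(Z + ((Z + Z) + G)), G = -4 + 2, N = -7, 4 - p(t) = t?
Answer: 1/1767 ≈ 0.00056593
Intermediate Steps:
p(t) = 4 - t
G = -2
z(Z) = 8 - 12*Z (z(Z) = -4*(Z + ((Z + Z) - 2)) = -4*(Z + (2*Z - 2)) = -4*(Z + (-2 + 2*Z)) = -4*(-2 + 3*Z) = 8 - 12*Z)
F(W, P) = P + P*W
1/F(z(N), p(-15)) = 1/((4 - 1*(-15))*(1 + (8 - 12*(-7)))) = 1/((4 + 15)*(1 + (8 + 84))) = 1/(19*(1 + 92)) = 1/(19*93) = 1/1767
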